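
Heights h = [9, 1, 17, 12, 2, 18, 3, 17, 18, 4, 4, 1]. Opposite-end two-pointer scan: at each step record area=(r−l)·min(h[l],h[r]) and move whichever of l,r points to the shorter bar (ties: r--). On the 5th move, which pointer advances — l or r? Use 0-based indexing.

[0,11] min(9,1)*11=11 best=11 * → r--
[0,10] min(9,4)*10=40 best=40 * → r--
[0,9] min(9,4)*9=36 best=40 → r--
[0,8] min(9,18)*8=72 best=72 * → l++
[1,8] min(1,18)*7=7 best=72 → l++

l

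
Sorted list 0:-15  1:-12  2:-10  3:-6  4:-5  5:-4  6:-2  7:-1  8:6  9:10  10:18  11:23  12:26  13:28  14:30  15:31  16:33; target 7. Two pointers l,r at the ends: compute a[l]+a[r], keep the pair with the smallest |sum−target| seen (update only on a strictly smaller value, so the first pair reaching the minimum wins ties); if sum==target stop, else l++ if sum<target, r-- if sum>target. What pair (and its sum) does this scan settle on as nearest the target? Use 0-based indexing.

[0,16] -15+33=18 d=11 * → r--
[0,15] -15+31=16 d=9 * → r--
[0,14] -15+30=15 d=8 * → r--
[0,13] -15+28=13 d=6 * → r--
[0,12] -15+26=11 d=4 * → r--
[0,11] -15+23=8 d=1 * → r--
[0,10] -15+18=3 d=4 → l++
[1,10] -12+18=6 d=1 → l++
[2,10] -10+18=8 d=1 → r--
[2,9] -10+10=0 d=7 → l++
[3,9] -6+10=4 d=3 → l++
[4,9] -5+10=5 d=2 → l++
[5,9] -4+10=6 d=1 → l++
[6,9] -2+10=8 d=1 → r--
[6,8] -2+6=4 d=3 → l++
[7,8] -1+6=5 d=2 → l++

pair (-15, 23) with sum 8 (|Δ|=1)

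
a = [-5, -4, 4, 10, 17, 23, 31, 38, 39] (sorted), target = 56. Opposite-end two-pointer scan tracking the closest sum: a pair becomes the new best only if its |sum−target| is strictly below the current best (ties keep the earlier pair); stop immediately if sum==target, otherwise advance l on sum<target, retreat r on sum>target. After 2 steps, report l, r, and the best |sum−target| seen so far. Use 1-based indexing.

l=1 r=9: -5+39=34 d=22 *, l++
l=2 r=9: -4+39=35 d=21 *, l++

l=3, r=9, best |Δ|=21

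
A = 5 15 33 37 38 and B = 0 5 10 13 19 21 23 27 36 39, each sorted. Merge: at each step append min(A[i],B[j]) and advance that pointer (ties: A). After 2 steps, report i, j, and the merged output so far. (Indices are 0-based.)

i=1, j=1, merged so far=[0, 5]

i=0 j=0: A[i]=5>B[j]=0 take 0, j++
i=0 j=1: A[i]=5<=B[j]=5 take 5, i++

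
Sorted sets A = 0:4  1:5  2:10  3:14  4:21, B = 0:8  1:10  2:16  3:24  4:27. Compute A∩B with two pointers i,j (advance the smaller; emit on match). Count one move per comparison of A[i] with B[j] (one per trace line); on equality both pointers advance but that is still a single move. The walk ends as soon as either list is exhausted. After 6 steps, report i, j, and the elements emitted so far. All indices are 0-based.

i=4, j=3, emitted=[10]

i=0 j=0: 4<8, i++
i=1 j=0: 5<8, i++
i=2 j=0: 10>8, j++
i=2 j=1: 10==10 emit, i++,j++
i=3 j=2: 14<16, i++
i=4 j=2: 21>16, j++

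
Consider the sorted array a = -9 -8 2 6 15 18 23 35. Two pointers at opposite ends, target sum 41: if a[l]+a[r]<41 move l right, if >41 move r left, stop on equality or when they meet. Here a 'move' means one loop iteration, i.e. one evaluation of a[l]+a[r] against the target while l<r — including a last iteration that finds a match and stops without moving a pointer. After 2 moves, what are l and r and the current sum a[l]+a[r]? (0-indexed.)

l=2, r=7, sum=37

[0,7] -9+35=26 <41 → l++
[1,7] -8+35=27 <41 → l++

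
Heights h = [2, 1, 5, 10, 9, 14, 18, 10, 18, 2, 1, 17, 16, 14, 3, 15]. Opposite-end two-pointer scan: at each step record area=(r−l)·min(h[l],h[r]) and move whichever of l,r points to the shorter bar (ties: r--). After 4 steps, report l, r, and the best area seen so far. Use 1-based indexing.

l=5, r=16, best area=120

l=1 r=16: min(2,15)*15=30 best=30 *, l++
l=2 r=16: min(1,15)*14=14 best=30, l++
l=3 r=16: min(5,15)*13=65 best=65 *, l++
l=4 r=16: min(10,15)*12=120 best=120 *, l++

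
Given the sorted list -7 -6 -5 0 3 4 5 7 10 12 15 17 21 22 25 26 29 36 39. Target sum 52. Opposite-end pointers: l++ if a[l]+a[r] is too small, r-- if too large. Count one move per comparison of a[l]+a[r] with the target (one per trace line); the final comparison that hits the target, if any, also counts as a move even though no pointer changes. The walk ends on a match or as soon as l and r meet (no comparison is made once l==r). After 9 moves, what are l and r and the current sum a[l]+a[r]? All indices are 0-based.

[0,18] -7+39=32 <52 → l++
[1,18] -6+39=33 <52 → l++
[2,18] -5+39=34 <52 → l++
[3,18] 0+39=39 <52 → l++
[4,18] 3+39=42 <52 → l++
[5,18] 4+39=43 <52 → l++
[6,18] 5+39=44 <52 → l++
[7,18] 7+39=46 <52 → l++
[8,18] 10+39=49 <52 → l++

l=9, r=18, sum=51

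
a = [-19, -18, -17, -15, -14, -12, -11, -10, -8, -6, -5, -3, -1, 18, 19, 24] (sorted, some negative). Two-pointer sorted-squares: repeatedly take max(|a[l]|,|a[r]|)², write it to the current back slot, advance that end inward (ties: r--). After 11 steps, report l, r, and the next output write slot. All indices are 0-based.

l=0 r=15: |-19|<=|24| out[15]=576, r--
l=0 r=14: |-19|<=|19| out[14]=361, r--
l=0 r=13: |-19|>|18| out[13]=361, l++
l=1 r=13: |-18|<=|18| out[12]=324, r--
l=1 r=12: |-18|>|-1| out[11]=324, l++
l=2 r=12: |-17|>|-1| out[10]=289, l++
l=3 r=12: |-15|>|-1| out[9]=225, l++
l=4 r=12: |-14|>|-1| out[8]=196, l++
l=5 r=12: |-12|>|-1| out[7]=144, l++
l=6 r=12: |-11|>|-1| out[6]=121, l++
l=7 r=12: |-10|>|-1| out[5]=100, l++

l=8, r=12, next write slot=4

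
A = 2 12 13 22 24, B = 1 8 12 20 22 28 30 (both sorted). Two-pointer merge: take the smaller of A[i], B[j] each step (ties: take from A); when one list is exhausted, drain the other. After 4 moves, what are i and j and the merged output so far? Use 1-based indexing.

i=1 j=1: A[i]=2>B[j]=1 take 1, j++
i=1 j=2: A[i]=2<=B[j]=8 take 2, i++
i=2 j=2: A[i]=12>B[j]=8 take 8, j++
i=2 j=3: A[i]=12<=B[j]=12 take 12, i++

i=3, j=3, merged so far=[1, 2, 8, 12]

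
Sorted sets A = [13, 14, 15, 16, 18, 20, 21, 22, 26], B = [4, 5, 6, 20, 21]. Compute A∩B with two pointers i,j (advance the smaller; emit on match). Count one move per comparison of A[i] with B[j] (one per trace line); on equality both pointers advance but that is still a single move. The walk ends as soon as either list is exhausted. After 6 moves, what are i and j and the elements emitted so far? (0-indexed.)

i=3, j=3, emitted=[]

i=0 j=0: 13>4, j++
i=0 j=1: 13>5, j++
i=0 j=2: 13>6, j++
i=0 j=3: 13<20, i++
i=1 j=3: 14<20, i++
i=2 j=3: 15<20, i++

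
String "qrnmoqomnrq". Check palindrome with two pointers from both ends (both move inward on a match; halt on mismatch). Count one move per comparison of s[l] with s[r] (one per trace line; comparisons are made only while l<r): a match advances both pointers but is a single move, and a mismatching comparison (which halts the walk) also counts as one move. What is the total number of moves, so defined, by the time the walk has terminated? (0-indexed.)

[0,10] 'q'=='q' → l++,r--
[1,9] 'r'=='r' → l++,r--
[2,8] 'n'=='n' → l++,r--
[3,7] 'm'=='m' → l++,r--
[4,6] 'o'=='o' → l++,r--

5 moves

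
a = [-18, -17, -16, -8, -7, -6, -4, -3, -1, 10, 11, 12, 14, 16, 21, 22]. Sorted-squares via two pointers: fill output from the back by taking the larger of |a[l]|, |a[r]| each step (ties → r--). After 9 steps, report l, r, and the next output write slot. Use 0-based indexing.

l=0 r=15: |-18|<=|22| out[15]=484, r--
l=0 r=14: |-18|<=|21| out[14]=441, r--
l=0 r=13: |-18|>|16| out[13]=324, l++
l=1 r=13: |-17|>|16| out[12]=289, l++
l=2 r=13: |-16|<=|16| out[11]=256, r--
l=2 r=12: |-16|>|14| out[10]=256, l++
l=3 r=12: |-8|<=|14| out[9]=196, r--
l=3 r=11: |-8|<=|12| out[8]=144, r--
l=3 r=10: |-8|<=|11| out[7]=121, r--

l=3, r=9, next write slot=6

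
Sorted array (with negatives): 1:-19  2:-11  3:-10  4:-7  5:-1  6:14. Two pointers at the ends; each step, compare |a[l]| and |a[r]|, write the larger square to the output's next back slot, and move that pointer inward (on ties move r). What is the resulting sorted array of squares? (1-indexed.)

[1, 49, 100, 121, 196, 361]

l=1 r=6: |-19|>|14| out[6]=361, l++
l=2 r=6: |-11|<=|14| out[5]=196, r--
l=2 r=5: |-11|>|-1| out[4]=121, l++
l=3 r=5: |-10|>|-1| out[3]=100, l++
l=4 r=5: |-7|>|-1| out[2]=49, l++
l=5 r=5: |-1|<=|-1| out[1]=1, r--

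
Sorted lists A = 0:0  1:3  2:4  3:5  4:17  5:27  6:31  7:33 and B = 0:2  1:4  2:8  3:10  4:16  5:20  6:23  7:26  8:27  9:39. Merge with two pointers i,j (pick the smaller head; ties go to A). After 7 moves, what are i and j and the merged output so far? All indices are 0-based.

i=4, j=3, merged so far=[0, 2, 3, 4, 4, 5, 8]

[i=0,j=0] A[i]=0<=B[j]=2 take 0 → i++
[i=1,j=0] A[i]=3>B[j]=2 take 2 → j++
[i=1,j=1] A[i]=3<=B[j]=4 take 3 → i++
[i=2,j=1] A[i]=4<=B[j]=4 take 4 → i++
[i=3,j=1] A[i]=5>B[j]=4 take 4 → j++
[i=3,j=2] A[i]=5<=B[j]=8 take 5 → i++
[i=4,j=2] A[i]=17>B[j]=8 take 8 → j++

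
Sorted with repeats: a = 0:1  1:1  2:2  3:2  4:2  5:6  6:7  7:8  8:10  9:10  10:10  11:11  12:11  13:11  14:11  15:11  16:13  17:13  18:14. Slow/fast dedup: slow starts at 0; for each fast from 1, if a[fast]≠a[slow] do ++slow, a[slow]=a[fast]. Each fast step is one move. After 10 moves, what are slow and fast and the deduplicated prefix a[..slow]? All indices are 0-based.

slow=5, fast=11, prefix=[1, 2, 6, 7, 8, 10]

slow=0 fast=1: a[fast]=1=a[slow] dup, fast++
slow=0 fast=2: a[fast]=2≠a[slow]=1 write a[1]=2, slow++,fast++
slow=1 fast=3: a[fast]=2=a[slow] dup, fast++
slow=1 fast=4: a[fast]=2=a[slow] dup, fast++
slow=1 fast=5: a[fast]=6≠a[slow]=2 write a[2]=6, slow++,fast++
slow=2 fast=6: a[fast]=7≠a[slow]=6 write a[3]=7, slow++,fast++
slow=3 fast=7: a[fast]=8≠a[slow]=7 write a[4]=8, slow++,fast++
slow=4 fast=8: a[fast]=10≠a[slow]=8 write a[5]=10, slow++,fast++
slow=5 fast=9: a[fast]=10=a[slow] dup, fast++
slow=5 fast=10: a[fast]=10=a[slow] dup, fast++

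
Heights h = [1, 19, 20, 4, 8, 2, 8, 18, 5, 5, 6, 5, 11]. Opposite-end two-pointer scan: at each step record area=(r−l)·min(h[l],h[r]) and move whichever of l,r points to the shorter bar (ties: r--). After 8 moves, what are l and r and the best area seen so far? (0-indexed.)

l=1, r=5, best area=121

[0,12] min(1,11)*12=12 best=12 * → l++
[1,12] min(19,11)*11=121 best=121 * → r--
[1,11] min(19,5)*10=50 best=121 → r--
[1,10] min(19,6)*9=54 best=121 → r--
[1,9] min(19,5)*8=40 best=121 → r--
[1,8] min(19,5)*7=35 best=121 → r--
[1,7] min(19,18)*6=108 best=121 → r--
[1,6] min(19,8)*5=40 best=121 → r--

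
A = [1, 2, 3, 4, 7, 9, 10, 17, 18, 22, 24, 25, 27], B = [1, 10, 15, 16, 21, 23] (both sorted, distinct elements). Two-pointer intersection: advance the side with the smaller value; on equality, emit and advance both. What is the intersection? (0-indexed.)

i=0 j=0: 1==1 emit, i++,j++
i=1 j=1: 2<10, i++
i=2 j=1: 3<10, i++
i=3 j=1: 4<10, i++
i=4 j=1: 7<10, i++
i=5 j=1: 9<10, i++
i=6 j=1: 10==10 emit, i++,j++
i=7 j=2: 17>15, j++
i=7 j=3: 17>16, j++
i=7 j=4: 17<21, i++
i=8 j=4: 18<21, i++
i=9 j=4: 22>21, j++
i=9 j=5: 22<23, i++
i=10 j=5: 24>23, j++

intersection = [1, 10]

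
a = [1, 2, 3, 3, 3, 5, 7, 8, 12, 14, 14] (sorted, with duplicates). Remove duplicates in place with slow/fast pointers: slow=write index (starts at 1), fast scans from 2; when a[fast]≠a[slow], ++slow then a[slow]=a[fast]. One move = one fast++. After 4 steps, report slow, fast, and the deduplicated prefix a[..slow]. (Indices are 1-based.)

slow=1 fast=2: a[fast]=2≠a[slow]=1 write a[2]=2, slow++,fast++
slow=2 fast=3: a[fast]=3≠a[slow]=2 write a[3]=3, slow++,fast++
slow=3 fast=4: a[fast]=3=a[slow] dup, fast++
slow=3 fast=5: a[fast]=3=a[slow] dup, fast++

slow=3, fast=6, prefix=[1, 2, 3]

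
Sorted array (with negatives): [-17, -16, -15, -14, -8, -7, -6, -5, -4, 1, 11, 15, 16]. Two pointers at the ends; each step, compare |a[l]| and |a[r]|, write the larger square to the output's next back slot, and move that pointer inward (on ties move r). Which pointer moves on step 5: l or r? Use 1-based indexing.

[1,13] |-17|>|16| out[13]=289 → l++
[2,13] |-16|<=|16| out[12]=256 → r--
[2,12] |-16|>|15| out[11]=256 → l++
[3,12] |-15|<=|15| out[10]=225 → r--
[3,11] |-15|>|11| out[9]=225 → l++

l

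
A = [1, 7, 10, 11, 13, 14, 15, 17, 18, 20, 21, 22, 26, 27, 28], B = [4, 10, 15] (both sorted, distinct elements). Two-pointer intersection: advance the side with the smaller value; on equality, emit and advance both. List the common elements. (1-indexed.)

intersection = [10, 15]

[i=1,j=1] 1<4 → i++
[i=2,j=1] 7>4 → j++
[i=2,j=2] 7<10 → i++
[i=3,j=2] 10==10 emit → i++,j++
[i=4,j=3] 11<15 → i++
[i=5,j=3] 13<15 → i++
[i=6,j=3] 14<15 → i++
[i=7,j=3] 15==15 emit → i++,j++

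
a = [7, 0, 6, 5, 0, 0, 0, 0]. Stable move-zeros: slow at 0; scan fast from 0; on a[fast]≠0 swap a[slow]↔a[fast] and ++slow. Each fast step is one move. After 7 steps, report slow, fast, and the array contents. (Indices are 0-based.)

slow=0 fast=0: a[fast]=7≠0 swap→a[0]=7, slow++,fast++
slow=1 fast=1: a[fast]=0, fast++
slow=1 fast=2: a[fast]=6≠0 swap→a[1]=6, slow++,fast++
slow=2 fast=3: a[fast]=5≠0 swap→a[2]=5, slow++,fast++
slow=3 fast=4: a[fast]=0, fast++
slow=3 fast=5: a[fast]=0, fast++
slow=3 fast=6: a[fast]=0, fast++

slow=3, fast=7, a=[7, 6, 5, 0, 0, 0, 0, 0]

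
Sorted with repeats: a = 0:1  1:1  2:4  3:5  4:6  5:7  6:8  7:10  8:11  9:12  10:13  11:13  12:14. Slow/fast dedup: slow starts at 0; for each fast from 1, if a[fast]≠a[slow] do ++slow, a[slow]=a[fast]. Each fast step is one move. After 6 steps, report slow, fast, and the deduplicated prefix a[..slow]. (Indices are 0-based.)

slow=5, fast=7, prefix=[1, 4, 5, 6, 7, 8]

(s=0,f=1) a[fast]=1=a[slow] dup → fast++
(s=0,f=2) a[fast]=4≠a[slow]=1 write a[1]=4 → slow++,fast++
(s=1,f=3) a[fast]=5≠a[slow]=4 write a[2]=5 → slow++,fast++
(s=2,f=4) a[fast]=6≠a[slow]=5 write a[3]=6 → slow++,fast++
(s=3,f=5) a[fast]=7≠a[slow]=6 write a[4]=7 → slow++,fast++
(s=4,f=6) a[fast]=8≠a[slow]=7 write a[5]=8 → slow++,fast++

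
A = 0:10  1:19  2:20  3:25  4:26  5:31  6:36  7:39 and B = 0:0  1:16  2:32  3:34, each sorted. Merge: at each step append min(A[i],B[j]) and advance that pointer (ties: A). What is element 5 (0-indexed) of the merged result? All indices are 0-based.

merged[5] = 25

[i=0,j=0] A[i]=10>B[j]=0 take 0 → j++
[i=0,j=1] A[i]=10<=B[j]=16 take 10 → i++
[i=1,j=1] A[i]=19>B[j]=16 take 16 → j++
[i=1,j=2] A[i]=19<=B[j]=32 take 19 → i++
[i=2,j=2] A[i]=20<=B[j]=32 take 20 → i++
[i=3,j=2] A[i]=25<=B[j]=32 take 25 → i++
[i=4,j=2] A[i]=26<=B[j]=32 take 26 → i++
[i=5,j=2] A[i]=31<=B[j]=32 take 31 → i++
[i=6,j=2] A[i]=36>B[j]=32 take 32 → j++
[i=6,j=3] A[i]=36>B[j]=34 take 34 → j++
[i=6,j=4] B done, take A[i]=36 → i++
[i=7,j=4] B done, take A[i]=39 → i++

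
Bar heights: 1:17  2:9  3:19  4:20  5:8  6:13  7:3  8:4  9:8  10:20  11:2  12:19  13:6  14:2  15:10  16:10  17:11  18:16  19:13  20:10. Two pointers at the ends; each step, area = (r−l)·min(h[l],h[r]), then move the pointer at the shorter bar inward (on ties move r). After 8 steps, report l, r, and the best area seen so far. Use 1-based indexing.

l=1, r=12, best area=272

[1,20] min(17,10)*19=190 best=190 * → r--
[1,19] min(17,13)*18=234 best=234 * → r--
[1,18] min(17,16)*17=272 best=272 * → r--
[1,17] min(17,11)*16=176 best=272 → r--
[1,16] min(17,10)*15=150 best=272 → r--
[1,15] min(17,10)*14=140 best=272 → r--
[1,14] min(17,2)*13=26 best=272 → r--
[1,13] min(17,6)*12=72 best=272 → r--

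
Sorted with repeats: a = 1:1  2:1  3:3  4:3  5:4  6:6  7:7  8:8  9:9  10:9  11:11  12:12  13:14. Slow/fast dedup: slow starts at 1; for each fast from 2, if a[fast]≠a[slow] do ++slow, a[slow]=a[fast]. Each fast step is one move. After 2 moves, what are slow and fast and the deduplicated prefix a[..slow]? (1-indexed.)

slow=2, fast=4, prefix=[1, 3]

(s=1,f=2) a[fast]=1=a[slow] dup → fast++
(s=1,f=3) a[fast]=3≠a[slow]=1 write a[2]=3 → slow++,fast++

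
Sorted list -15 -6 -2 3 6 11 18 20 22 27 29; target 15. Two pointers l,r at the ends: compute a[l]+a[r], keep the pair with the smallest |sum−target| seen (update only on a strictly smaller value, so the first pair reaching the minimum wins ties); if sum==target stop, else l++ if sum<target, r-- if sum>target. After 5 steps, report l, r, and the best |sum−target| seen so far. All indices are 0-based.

l=2, r=7, best |Δ|=1

[0,10] -15+29=14 d=1 * → l++
[1,10] -6+29=23 d=8 → r--
[1,9] -6+27=21 d=6 → r--
[1,8] -6+22=16 d=1 → r--
[1,7] -6+20=14 d=1 → l++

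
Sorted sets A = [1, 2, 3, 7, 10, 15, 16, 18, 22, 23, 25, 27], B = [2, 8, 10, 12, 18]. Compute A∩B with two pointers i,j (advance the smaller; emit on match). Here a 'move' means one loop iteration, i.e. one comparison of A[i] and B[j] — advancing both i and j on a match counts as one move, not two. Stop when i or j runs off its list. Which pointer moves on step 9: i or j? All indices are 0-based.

i

i=0 j=0: 1<2, i++
i=1 j=0: 2==2 emit, i++,j++
i=2 j=1: 3<8, i++
i=3 j=1: 7<8, i++
i=4 j=1: 10>8, j++
i=4 j=2: 10==10 emit, i++,j++
i=5 j=3: 15>12, j++
i=5 j=4: 15<18, i++
i=6 j=4: 16<18, i++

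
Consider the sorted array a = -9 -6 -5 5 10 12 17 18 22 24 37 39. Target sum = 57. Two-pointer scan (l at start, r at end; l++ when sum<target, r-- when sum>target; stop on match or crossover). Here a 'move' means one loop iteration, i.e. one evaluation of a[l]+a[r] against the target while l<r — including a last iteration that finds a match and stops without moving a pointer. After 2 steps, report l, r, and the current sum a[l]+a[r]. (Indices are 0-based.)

l=0 r=11: -9+39=30 <57, l++
l=1 r=11: -6+39=33 <57, l++

l=2, r=11, sum=34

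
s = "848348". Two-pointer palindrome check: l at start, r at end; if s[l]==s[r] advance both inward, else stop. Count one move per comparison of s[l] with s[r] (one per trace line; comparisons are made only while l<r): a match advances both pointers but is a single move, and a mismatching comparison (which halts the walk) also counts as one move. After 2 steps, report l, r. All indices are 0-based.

l=2, r=3

[0,5] '8'=='8' → l++,r--
[1,4] '4'=='4' → l++,r--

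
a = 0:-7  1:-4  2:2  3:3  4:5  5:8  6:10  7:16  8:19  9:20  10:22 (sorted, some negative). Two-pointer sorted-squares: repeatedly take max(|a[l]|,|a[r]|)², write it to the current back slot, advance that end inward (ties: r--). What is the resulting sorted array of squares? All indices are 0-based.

[4, 9, 16, 25, 49, 64, 100, 256, 361, 400, 484]

[0,10] |-7|<=|22| out[10]=484 → r--
[0,9] |-7|<=|20| out[9]=400 → r--
[0,8] |-7|<=|19| out[8]=361 → r--
[0,7] |-7|<=|16| out[7]=256 → r--
[0,6] |-7|<=|10| out[6]=100 → r--
[0,5] |-7|<=|8| out[5]=64 → r--
[0,4] |-7|>|5| out[4]=49 → l++
[1,4] |-4|<=|5| out[3]=25 → r--
[1,3] |-4|>|3| out[2]=16 → l++
[2,3] |2|<=|3| out[1]=9 → r--
[2,2] |2|<=|2| out[0]=4 → r--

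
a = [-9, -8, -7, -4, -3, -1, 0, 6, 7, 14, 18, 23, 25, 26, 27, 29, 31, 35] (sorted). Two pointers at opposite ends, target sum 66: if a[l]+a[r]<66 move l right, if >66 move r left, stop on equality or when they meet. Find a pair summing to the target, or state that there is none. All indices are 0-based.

(31, 35)

[0,17] -9+35=26 <66 → l++
[1,17] -8+35=27 <66 → l++
[2,17] -7+35=28 <66 → l++
[3,17] -4+35=31 <66 → l++
[4,17] -3+35=32 <66 → l++
[5,17] -1+35=34 <66 → l++
[6,17] 0+35=35 <66 → l++
[7,17] 6+35=41 <66 → l++
[8,17] 7+35=42 <66 → l++
[9,17] 14+35=49 <66 → l++
[10,17] 18+35=53 <66 → l++
[11,17] 23+35=58 <66 → l++
[12,17] 25+35=60 <66 → l++
[13,17] 26+35=61 <66 → l++
[14,17] 27+35=62 <66 → l++
[15,17] 29+35=64 <66 → l++
[16,17] 31+35=66 → found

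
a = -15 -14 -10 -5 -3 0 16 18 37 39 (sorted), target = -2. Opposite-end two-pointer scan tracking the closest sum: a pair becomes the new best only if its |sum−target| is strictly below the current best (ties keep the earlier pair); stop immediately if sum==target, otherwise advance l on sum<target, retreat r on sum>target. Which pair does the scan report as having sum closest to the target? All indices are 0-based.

pair (-3, 0) with sum -3 (|Δ|=1)

l=0 r=9: -15+39=24 d=26 *, r--
l=0 r=8: -15+37=22 d=24 *, r--
l=0 r=7: -15+18=3 d=5 *, r--
l=0 r=6: -15+16=1 d=3 *, r--
l=0 r=5: -15+0=-15 d=13, l++
l=1 r=5: -14+0=-14 d=12, l++
l=2 r=5: -10+0=-10 d=8, l++
l=3 r=5: -5+0=-5 d=3, l++
l=4 r=5: -3+0=-3 d=1 *, l++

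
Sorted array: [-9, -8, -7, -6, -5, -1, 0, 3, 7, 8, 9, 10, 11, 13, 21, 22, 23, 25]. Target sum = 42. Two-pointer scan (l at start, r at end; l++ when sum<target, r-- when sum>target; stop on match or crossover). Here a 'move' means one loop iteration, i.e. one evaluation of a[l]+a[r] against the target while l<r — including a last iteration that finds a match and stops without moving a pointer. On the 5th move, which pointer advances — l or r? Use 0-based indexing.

l

[0,17] -9+25=16 <42 → l++
[1,17] -8+25=17 <42 → l++
[2,17] -7+25=18 <42 → l++
[3,17] -6+25=19 <42 → l++
[4,17] -5+25=20 <42 → l++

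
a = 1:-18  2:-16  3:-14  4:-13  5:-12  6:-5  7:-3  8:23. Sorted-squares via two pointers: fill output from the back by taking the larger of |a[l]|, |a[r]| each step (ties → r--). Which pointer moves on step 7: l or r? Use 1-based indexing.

l=1 r=8: |-18|<=|23| out[8]=529, r--
l=1 r=7: |-18|>|-3| out[7]=324, l++
l=2 r=7: |-16|>|-3| out[6]=256, l++
l=3 r=7: |-14|>|-3| out[5]=196, l++
l=4 r=7: |-13|>|-3| out[4]=169, l++
l=5 r=7: |-12|>|-3| out[3]=144, l++
l=6 r=7: |-5|>|-3| out[2]=25, l++

l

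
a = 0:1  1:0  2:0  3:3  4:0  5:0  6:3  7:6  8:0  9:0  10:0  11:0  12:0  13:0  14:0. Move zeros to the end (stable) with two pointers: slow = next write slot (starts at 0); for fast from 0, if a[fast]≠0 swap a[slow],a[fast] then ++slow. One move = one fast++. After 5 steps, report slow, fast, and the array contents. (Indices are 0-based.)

slow=0 fast=0: a[fast]=1≠0 swap→a[0]=1, slow++,fast++
slow=1 fast=1: a[fast]=0, fast++
slow=1 fast=2: a[fast]=0, fast++
slow=1 fast=3: a[fast]=3≠0 swap→a[1]=3, slow++,fast++
slow=2 fast=4: a[fast]=0, fast++

slow=2, fast=5, a=[1, 3, 0, 0, 0, 0, 3, 6, 0, 0, 0, 0, 0, 0, 0]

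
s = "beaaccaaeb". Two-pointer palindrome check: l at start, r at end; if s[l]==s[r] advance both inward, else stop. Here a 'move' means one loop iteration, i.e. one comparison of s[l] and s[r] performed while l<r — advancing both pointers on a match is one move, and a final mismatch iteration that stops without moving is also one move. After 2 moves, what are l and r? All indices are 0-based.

l=2, r=7

l=0 r=9: 'b'=='b', l++,r--
l=1 r=8: 'e'=='e', l++,r--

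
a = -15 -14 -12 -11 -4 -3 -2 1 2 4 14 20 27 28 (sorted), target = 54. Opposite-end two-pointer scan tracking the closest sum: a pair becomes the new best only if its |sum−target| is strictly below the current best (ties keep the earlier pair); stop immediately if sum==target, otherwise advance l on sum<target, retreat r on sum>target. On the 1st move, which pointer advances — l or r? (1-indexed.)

l

l=1 r=14: -15+28=13 d=41 *, l++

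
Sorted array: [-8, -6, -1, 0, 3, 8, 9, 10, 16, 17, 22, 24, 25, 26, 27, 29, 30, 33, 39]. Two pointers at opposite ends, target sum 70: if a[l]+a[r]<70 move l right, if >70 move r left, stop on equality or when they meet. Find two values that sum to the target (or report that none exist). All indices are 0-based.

l=0 r=18: -8+39=31 <70, l++
l=1 r=18: -6+39=33 <70, l++
l=2 r=18: -1+39=38 <70, l++
l=3 r=18: 0+39=39 <70, l++
l=4 r=18: 3+39=42 <70, l++
l=5 r=18: 8+39=47 <70, l++
l=6 r=18: 9+39=48 <70, l++
l=7 r=18: 10+39=49 <70, l++
l=8 r=18: 16+39=55 <70, l++
l=9 r=18: 17+39=56 <70, l++
l=10 r=18: 22+39=61 <70, l++
l=11 r=18: 24+39=63 <70, l++
l=12 r=18: 25+39=64 <70, l++
l=13 r=18: 26+39=65 <70, l++
l=14 r=18: 27+39=66 <70, l++
l=15 r=18: 29+39=68 <70, l++
l=16 r=18: 30+39=69 <70, l++
l=17 r=18: 33+39=72 >70, r--

no pair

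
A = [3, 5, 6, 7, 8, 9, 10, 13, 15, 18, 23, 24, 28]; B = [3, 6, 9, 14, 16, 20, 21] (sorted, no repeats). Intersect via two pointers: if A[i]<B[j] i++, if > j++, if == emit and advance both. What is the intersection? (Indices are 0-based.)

[i=0,j=0] 3==3 emit → i++,j++
[i=1,j=1] 5<6 → i++
[i=2,j=1] 6==6 emit → i++,j++
[i=3,j=2] 7<9 → i++
[i=4,j=2] 8<9 → i++
[i=5,j=2] 9==9 emit → i++,j++
[i=6,j=3] 10<14 → i++
[i=7,j=3] 13<14 → i++
[i=8,j=3] 15>14 → j++
[i=8,j=4] 15<16 → i++
[i=9,j=4] 18>16 → j++
[i=9,j=5] 18<20 → i++
[i=10,j=5] 23>20 → j++
[i=10,j=6] 23>21 → j++

intersection = [3, 6, 9]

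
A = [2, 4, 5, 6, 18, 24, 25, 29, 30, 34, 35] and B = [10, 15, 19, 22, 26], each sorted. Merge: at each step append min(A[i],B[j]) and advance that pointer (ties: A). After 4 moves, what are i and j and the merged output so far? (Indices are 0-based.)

i=4, j=0, merged so far=[2, 4, 5, 6]

i=0 j=0: A[i]=2<=B[j]=10 take 2, i++
i=1 j=0: A[i]=4<=B[j]=10 take 4, i++
i=2 j=0: A[i]=5<=B[j]=10 take 5, i++
i=3 j=0: A[i]=6<=B[j]=10 take 6, i++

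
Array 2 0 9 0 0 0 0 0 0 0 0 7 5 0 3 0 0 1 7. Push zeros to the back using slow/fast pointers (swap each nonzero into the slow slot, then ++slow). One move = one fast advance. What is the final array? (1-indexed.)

[2, 9, 7, 5, 3, 1, 7, 0, 0, 0, 0, 0, 0, 0, 0, 0, 0, 0, 0]

slow=1 fast=1: a[fast]=2≠0 swap→a[1]=2, slow++,fast++
slow=2 fast=2: a[fast]=0, fast++
slow=2 fast=3: a[fast]=9≠0 swap→a[2]=9, slow++,fast++
slow=3 fast=4: a[fast]=0, fast++
slow=3 fast=5: a[fast]=0, fast++
slow=3 fast=6: a[fast]=0, fast++
slow=3 fast=7: a[fast]=0, fast++
slow=3 fast=8: a[fast]=0, fast++
slow=3 fast=9: a[fast]=0, fast++
slow=3 fast=10: a[fast]=0, fast++
slow=3 fast=11: a[fast]=0, fast++
slow=3 fast=12: a[fast]=7≠0 swap→a[3]=7, slow++,fast++
slow=4 fast=13: a[fast]=5≠0 swap→a[4]=5, slow++,fast++
slow=5 fast=14: a[fast]=0, fast++
slow=5 fast=15: a[fast]=3≠0 swap→a[5]=3, slow++,fast++
slow=6 fast=16: a[fast]=0, fast++
slow=6 fast=17: a[fast]=0, fast++
slow=6 fast=18: a[fast]=1≠0 swap→a[6]=1, slow++,fast++
slow=7 fast=19: a[fast]=7≠0 swap→a[7]=7, slow++,fast++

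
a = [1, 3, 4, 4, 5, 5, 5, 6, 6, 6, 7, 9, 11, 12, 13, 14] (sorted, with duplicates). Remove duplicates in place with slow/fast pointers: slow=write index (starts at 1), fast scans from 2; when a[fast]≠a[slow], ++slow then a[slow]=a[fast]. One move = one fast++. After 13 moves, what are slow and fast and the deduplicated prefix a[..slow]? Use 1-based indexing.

(s=1,f=2) a[fast]=3≠a[slow]=1 write a[2]=3 → slow++,fast++
(s=2,f=3) a[fast]=4≠a[slow]=3 write a[3]=4 → slow++,fast++
(s=3,f=4) a[fast]=4=a[slow] dup → fast++
(s=3,f=5) a[fast]=5≠a[slow]=4 write a[4]=5 → slow++,fast++
(s=4,f=6) a[fast]=5=a[slow] dup → fast++
(s=4,f=7) a[fast]=5=a[slow] dup → fast++
(s=4,f=8) a[fast]=6≠a[slow]=5 write a[5]=6 → slow++,fast++
(s=5,f=9) a[fast]=6=a[slow] dup → fast++
(s=5,f=10) a[fast]=6=a[slow] dup → fast++
(s=5,f=11) a[fast]=7≠a[slow]=6 write a[6]=7 → slow++,fast++
(s=6,f=12) a[fast]=9≠a[slow]=7 write a[7]=9 → slow++,fast++
(s=7,f=13) a[fast]=11≠a[slow]=9 write a[8]=11 → slow++,fast++
(s=8,f=14) a[fast]=12≠a[slow]=11 write a[9]=12 → slow++,fast++

slow=9, fast=15, prefix=[1, 3, 4, 5, 6, 7, 9, 11, 12]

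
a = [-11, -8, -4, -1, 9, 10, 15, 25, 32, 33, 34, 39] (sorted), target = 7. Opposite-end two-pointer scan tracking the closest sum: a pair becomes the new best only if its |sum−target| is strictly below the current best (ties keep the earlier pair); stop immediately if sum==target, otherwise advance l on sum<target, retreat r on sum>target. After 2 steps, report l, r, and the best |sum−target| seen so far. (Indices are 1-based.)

l=1, r=10, best |Δ|=16

l=1 r=12: -11+39=28 d=21 *, r--
l=1 r=11: -11+34=23 d=16 *, r--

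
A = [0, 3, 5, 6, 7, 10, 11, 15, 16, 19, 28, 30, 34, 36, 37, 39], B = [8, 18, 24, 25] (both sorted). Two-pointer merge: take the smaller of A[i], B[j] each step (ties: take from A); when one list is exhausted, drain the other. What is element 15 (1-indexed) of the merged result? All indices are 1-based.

merged[15] = 28

i=1 j=1: A[i]=0<=B[j]=8 take 0, i++
i=2 j=1: A[i]=3<=B[j]=8 take 3, i++
i=3 j=1: A[i]=5<=B[j]=8 take 5, i++
i=4 j=1: A[i]=6<=B[j]=8 take 6, i++
i=5 j=1: A[i]=7<=B[j]=8 take 7, i++
i=6 j=1: A[i]=10>B[j]=8 take 8, j++
i=6 j=2: A[i]=10<=B[j]=18 take 10, i++
i=7 j=2: A[i]=11<=B[j]=18 take 11, i++
i=8 j=2: A[i]=15<=B[j]=18 take 15, i++
i=9 j=2: A[i]=16<=B[j]=18 take 16, i++
i=10 j=2: A[i]=19>B[j]=18 take 18, j++
i=10 j=3: A[i]=19<=B[j]=24 take 19, i++
i=11 j=3: A[i]=28>B[j]=24 take 24, j++
i=11 j=4: A[i]=28>B[j]=25 take 25, j++
i=11 j=5: B done, take A[i]=28, i++
i=12 j=5: B done, take A[i]=30, i++
i=13 j=5: B done, take A[i]=34, i++
i=14 j=5: B done, take A[i]=36, i++
i=15 j=5: B done, take A[i]=37, i++
i=16 j=5: B done, take A[i]=39, i++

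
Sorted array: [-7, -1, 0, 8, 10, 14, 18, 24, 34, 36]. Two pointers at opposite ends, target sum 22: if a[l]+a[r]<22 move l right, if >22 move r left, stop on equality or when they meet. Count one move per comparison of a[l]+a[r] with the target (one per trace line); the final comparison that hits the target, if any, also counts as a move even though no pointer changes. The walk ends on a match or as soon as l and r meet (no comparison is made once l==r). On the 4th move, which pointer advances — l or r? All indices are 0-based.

[0,9] -7+36=29 >22 → r--
[0,8] -7+34=27 >22 → r--
[0,7] -7+24=17 <22 → l++
[1,7] -1+24=23 >22 → r--

r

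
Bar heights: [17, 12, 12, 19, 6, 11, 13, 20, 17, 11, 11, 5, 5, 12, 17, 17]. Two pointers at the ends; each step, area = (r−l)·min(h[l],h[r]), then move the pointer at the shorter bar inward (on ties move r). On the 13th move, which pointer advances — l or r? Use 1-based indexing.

[1,16] min(17,17)*15=255 best=255 * → r--
[1,15] min(17,17)*14=238 best=255 → r--
[1,14] min(17,12)*13=156 best=255 → r--
[1,13] min(17,5)*12=60 best=255 → r--
[1,12] min(17,5)*11=55 best=255 → r--
[1,11] min(17,11)*10=110 best=255 → r--
[1,10] min(17,11)*9=99 best=255 → r--
[1,9] min(17,17)*8=136 best=255 → r--
[1,8] min(17,20)*7=119 best=255 → l++
[2,8] min(12,20)*6=72 best=255 → l++
[3,8] min(12,20)*5=60 best=255 → l++
[4,8] min(19,20)*4=76 best=255 → l++
[5,8] min(6,20)*3=18 best=255 → l++

l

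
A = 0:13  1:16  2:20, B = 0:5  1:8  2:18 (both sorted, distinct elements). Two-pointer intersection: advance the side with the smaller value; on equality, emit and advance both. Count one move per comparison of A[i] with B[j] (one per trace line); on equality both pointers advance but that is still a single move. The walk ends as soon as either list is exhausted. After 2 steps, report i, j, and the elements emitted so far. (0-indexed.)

[i=0,j=0] 13>5 → j++
[i=0,j=1] 13>8 → j++

i=0, j=2, emitted=[]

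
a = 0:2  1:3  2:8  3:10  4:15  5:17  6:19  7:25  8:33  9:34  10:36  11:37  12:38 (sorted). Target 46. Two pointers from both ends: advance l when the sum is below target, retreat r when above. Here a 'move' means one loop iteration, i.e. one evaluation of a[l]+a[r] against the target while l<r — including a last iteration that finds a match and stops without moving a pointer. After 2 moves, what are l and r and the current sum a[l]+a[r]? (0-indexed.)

[0,12] 2+38=40 <46 → l++
[1,12] 3+38=41 <46 → l++

l=2, r=12, sum=46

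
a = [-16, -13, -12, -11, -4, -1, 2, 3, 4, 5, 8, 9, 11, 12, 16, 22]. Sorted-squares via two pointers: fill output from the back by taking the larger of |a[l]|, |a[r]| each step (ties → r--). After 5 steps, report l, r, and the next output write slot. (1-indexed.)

l=1 r=16: |-16|<=|22| out[16]=484, r--
l=1 r=15: |-16|<=|16| out[15]=256, r--
l=1 r=14: |-16|>|12| out[14]=256, l++
l=2 r=14: |-13|>|12| out[13]=169, l++
l=3 r=14: |-12|<=|12| out[12]=144, r--

l=3, r=13, next write slot=11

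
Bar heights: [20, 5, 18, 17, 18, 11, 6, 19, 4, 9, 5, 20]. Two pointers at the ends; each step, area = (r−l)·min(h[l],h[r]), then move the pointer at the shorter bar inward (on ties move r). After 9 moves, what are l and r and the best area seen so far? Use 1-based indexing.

l=1 r=12: min(20,20)*11=220 best=220 *, r--
l=1 r=11: min(20,5)*10=50 best=220, r--
l=1 r=10: min(20,9)*9=81 best=220, r--
l=1 r=9: min(20,4)*8=32 best=220, r--
l=1 r=8: min(20,19)*7=133 best=220, r--
l=1 r=7: min(20,6)*6=36 best=220, r--
l=1 r=6: min(20,11)*5=55 best=220, r--
l=1 r=5: min(20,18)*4=72 best=220, r--
l=1 r=4: min(20,17)*3=51 best=220, r--

l=1, r=3, best area=220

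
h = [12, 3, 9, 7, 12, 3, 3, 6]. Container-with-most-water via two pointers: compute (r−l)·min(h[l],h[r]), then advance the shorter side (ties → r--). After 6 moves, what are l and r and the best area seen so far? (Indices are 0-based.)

l=0 r=7: min(12,6)*7=42 best=42 *, r--
l=0 r=6: min(12,3)*6=18 best=42, r--
l=0 r=5: min(12,3)*5=15 best=42, r--
l=0 r=4: min(12,12)*4=48 best=48 *, r--
l=0 r=3: min(12,7)*3=21 best=48, r--
l=0 r=2: min(12,9)*2=18 best=48, r--

l=0, r=1, best area=48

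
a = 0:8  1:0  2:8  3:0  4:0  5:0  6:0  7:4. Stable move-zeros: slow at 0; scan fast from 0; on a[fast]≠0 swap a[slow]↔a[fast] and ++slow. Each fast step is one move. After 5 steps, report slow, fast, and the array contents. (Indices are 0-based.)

slow=2, fast=5, a=[8, 8, 0, 0, 0, 0, 0, 4]

slow=0 fast=0: a[fast]=8≠0 swap→a[0]=8, slow++,fast++
slow=1 fast=1: a[fast]=0, fast++
slow=1 fast=2: a[fast]=8≠0 swap→a[1]=8, slow++,fast++
slow=2 fast=3: a[fast]=0, fast++
slow=2 fast=4: a[fast]=0, fast++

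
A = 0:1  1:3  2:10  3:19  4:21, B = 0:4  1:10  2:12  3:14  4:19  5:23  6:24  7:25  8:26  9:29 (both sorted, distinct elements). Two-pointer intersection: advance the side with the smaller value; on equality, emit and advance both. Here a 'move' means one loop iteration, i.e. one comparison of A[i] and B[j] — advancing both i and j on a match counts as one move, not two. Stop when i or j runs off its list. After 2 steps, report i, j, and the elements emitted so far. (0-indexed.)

i=0 j=0: 1<4, i++
i=1 j=0: 3<4, i++

i=2, j=0, emitted=[]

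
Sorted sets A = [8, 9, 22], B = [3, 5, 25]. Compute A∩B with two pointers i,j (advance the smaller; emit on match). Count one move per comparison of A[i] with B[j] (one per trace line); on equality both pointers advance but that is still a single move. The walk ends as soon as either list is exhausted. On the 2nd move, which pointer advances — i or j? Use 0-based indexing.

i=0 j=0: 8>3, j++
i=0 j=1: 8>5, j++

j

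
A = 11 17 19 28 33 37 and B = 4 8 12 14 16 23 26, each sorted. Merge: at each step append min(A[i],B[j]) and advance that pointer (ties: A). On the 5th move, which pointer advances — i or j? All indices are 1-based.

[i=1,j=1] A[i]=11>B[j]=4 take 4 → j++
[i=1,j=2] A[i]=11>B[j]=8 take 8 → j++
[i=1,j=3] A[i]=11<=B[j]=12 take 11 → i++
[i=2,j=3] A[i]=17>B[j]=12 take 12 → j++
[i=2,j=4] A[i]=17>B[j]=14 take 14 → j++

j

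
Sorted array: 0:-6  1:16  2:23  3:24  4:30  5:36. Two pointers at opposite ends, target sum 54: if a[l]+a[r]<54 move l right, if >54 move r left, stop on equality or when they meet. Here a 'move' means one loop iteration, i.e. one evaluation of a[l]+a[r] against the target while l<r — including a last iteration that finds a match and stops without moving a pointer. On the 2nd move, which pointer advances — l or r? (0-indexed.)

l

[0,5] -6+36=30 <54 → l++
[1,5] 16+36=52 <54 → l++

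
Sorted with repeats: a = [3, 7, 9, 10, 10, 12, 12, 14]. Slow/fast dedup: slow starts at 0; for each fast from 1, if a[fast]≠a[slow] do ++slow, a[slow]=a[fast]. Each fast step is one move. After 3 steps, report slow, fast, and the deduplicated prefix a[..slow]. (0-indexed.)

slow=3, fast=4, prefix=[3, 7, 9, 10]

(s=0,f=1) a[fast]=7≠a[slow]=3 write a[1]=7 → slow++,fast++
(s=1,f=2) a[fast]=9≠a[slow]=7 write a[2]=9 → slow++,fast++
(s=2,f=3) a[fast]=10≠a[slow]=9 write a[3]=10 → slow++,fast++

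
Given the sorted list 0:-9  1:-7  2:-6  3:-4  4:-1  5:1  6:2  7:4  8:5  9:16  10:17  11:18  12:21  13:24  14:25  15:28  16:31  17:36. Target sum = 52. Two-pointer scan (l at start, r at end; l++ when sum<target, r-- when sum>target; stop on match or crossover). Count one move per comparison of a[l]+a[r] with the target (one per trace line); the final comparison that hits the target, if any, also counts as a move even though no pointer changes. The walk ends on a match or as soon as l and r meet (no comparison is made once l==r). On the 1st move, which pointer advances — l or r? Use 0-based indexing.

l

[0,17] -9+36=27 <52 → l++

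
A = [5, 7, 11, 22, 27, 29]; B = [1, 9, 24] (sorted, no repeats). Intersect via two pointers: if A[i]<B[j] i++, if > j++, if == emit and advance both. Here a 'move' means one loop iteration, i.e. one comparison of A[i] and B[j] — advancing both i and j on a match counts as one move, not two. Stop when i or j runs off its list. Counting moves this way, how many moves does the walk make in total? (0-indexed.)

7 moves

[i=0,j=0] 5>1 → j++
[i=0,j=1] 5<9 → i++
[i=1,j=1] 7<9 → i++
[i=2,j=1] 11>9 → j++
[i=2,j=2] 11<24 → i++
[i=3,j=2] 22<24 → i++
[i=4,j=2] 27>24 → j++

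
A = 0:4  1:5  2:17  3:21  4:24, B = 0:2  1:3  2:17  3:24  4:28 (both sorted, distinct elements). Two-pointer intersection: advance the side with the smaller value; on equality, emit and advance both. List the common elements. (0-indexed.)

i=0 j=0: 4>2, j++
i=0 j=1: 4>3, j++
i=0 j=2: 4<17, i++
i=1 j=2: 5<17, i++
i=2 j=2: 17==17 emit, i++,j++
i=3 j=3: 21<24, i++
i=4 j=3: 24==24 emit, i++,j++

intersection = [17, 24]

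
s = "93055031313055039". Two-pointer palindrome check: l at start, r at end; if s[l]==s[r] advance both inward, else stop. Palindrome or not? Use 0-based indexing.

l=0 r=16: '9'=='9', l++,r--
l=1 r=15: '3'=='3', l++,r--
l=2 r=14: '0'=='0', l++,r--
l=3 r=13: '5'=='5', l++,r--
l=4 r=12: '5'=='5', l++,r--
l=5 r=11: '0'=='0', l++,r--
l=6 r=10: '3'=='3', l++,r--
l=7 r=9: '1'=='1', l++,r--

palindrome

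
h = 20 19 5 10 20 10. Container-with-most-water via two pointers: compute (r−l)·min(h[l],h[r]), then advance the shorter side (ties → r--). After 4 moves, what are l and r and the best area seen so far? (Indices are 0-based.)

l=0 r=5: min(20,10)*5=50 best=50 *, r--
l=0 r=4: min(20,20)*4=80 best=80 *, r--
l=0 r=3: min(20,10)*3=30 best=80, r--
l=0 r=2: min(20,5)*2=10 best=80, r--

l=0, r=1, best area=80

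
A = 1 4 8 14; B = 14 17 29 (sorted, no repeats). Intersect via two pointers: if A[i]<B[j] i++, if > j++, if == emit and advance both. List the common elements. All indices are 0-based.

intersection = [14]

[i=0,j=0] 1<14 → i++
[i=1,j=0] 4<14 → i++
[i=2,j=0] 8<14 → i++
[i=3,j=0] 14==14 emit → i++,j++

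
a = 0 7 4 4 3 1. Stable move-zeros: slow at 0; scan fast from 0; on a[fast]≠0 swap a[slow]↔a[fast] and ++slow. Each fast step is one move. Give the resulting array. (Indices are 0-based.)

[7, 4, 4, 3, 1, 0]

slow=0 fast=0: a[fast]=0, fast++
slow=0 fast=1: a[fast]=7≠0 swap→a[0]=7, slow++,fast++
slow=1 fast=2: a[fast]=4≠0 swap→a[1]=4, slow++,fast++
slow=2 fast=3: a[fast]=4≠0 swap→a[2]=4, slow++,fast++
slow=3 fast=4: a[fast]=3≠0 swap→a[3]=3, slow++,fast++
slow=4 fast=5: a[fast]=1≠0 swap→a[4]=1, slow++,fast++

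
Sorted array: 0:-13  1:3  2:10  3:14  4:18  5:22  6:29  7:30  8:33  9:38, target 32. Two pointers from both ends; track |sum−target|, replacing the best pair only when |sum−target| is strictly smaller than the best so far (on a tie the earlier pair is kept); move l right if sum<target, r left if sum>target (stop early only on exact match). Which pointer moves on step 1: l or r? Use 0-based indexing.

l

l=0 r=9: -13+38=25 d=7 *, l++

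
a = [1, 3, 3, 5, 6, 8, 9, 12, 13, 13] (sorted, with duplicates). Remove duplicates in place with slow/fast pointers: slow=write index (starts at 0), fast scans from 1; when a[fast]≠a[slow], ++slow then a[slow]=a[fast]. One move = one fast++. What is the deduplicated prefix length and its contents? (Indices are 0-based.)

length 8; prefix = [1, 3, 5, 6, 8, 9, 12, 13]

slow=0 fast=1: a[fast]=3≠a[slow]=1 write a[1]=3, slow++,fast++
slow=1 fast=2: a[fast]=3=a[slow] dup, fast++
slow=1 fast=3: a[fast]=5≠a[slow]=3 write a[2]=5, slow++,fast++
slow=2 fast=4: a[fast]=6≠a[slow]=5 write a[3]=6, slow++,fast++
slow=3 fast=5: a[fast]=8≠a[slow]=6 write a[4]=8, slow++,fast++
slow=4 fast=6: a[fast]=9≠a[slow]=8 write a[5]=9, slow++,fast++
slow=5 fast=7: a[fast]=12≠a[slow]=9 write a[6]=12, slow++,fast++
slow=6 fast=8: a[fast]=13≠a[slow]=12 write a[7]=13, slow++,fast++
slow=7 fast=9: a[fast]=13=a[slow] dup, fast++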